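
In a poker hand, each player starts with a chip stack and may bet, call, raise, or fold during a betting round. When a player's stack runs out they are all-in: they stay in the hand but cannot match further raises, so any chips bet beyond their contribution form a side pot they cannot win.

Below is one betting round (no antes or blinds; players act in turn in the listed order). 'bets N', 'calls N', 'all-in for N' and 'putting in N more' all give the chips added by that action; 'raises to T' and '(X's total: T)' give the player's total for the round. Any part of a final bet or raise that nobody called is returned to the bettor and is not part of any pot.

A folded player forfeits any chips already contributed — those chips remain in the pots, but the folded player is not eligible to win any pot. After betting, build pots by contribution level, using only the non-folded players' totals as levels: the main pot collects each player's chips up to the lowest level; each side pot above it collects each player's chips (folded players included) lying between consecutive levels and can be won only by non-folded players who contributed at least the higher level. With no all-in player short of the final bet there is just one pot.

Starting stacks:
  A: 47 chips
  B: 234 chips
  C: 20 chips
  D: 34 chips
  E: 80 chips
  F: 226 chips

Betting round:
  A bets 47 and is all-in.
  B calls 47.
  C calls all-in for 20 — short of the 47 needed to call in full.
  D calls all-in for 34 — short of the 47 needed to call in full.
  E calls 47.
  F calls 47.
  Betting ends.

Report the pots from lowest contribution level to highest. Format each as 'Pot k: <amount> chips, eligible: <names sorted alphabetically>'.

Contributions: A=47, B=47, C=20, D=34, E=47, F=47
Pot levels (distinct totals of non-folded players): 20, 34, 47
Layer 1-20: 20 each from A, B, C, D, E, F = 20*6 = 120 chips; eligible A, B, C, D, E, F
Layer 21-34: 14 each from A, B, D, E, F = 14*5 = 70 chips; eligible A, B, D, E, F
Layer 35-47: 13 each from A, B, E, F = 13*4 = 52 chips; eligible A, B, E, F

Pot 1: 120 chips, eligible: A, B, C, D, E, F
Pot 2: 70 chips, eligible: A, B, D, E, F
Pot 3: 52 chips, eligible: A, B, E, F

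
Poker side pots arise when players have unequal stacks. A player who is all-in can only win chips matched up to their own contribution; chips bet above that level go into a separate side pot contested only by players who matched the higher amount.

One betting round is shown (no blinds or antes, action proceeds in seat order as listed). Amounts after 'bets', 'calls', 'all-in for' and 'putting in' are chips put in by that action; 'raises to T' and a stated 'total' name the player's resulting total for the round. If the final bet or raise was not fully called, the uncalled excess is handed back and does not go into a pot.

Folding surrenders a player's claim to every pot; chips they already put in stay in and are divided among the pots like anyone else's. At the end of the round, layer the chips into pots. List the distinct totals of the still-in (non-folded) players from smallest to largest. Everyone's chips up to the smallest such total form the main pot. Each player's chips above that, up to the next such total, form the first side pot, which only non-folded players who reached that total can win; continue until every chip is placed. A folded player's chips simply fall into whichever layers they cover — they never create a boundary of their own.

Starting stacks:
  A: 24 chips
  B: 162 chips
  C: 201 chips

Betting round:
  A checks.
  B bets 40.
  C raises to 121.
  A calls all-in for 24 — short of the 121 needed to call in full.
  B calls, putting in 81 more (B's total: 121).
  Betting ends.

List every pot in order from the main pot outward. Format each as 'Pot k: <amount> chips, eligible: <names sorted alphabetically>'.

Contributions: A=24, B=121, C=121
Pot levels (distinct totals of non-folded players): 24, 121
Layer 1-24: 24 each from A, B, C = 24*3 = 72 chips; eligible A, B, C
Layer 25-121: 97 each from B, C = 97*2 = 194 chips; eligible B, C

Pot 1: 72 chips, eligible: A, B, C
Pot 2: 194 chips, eligible: B, C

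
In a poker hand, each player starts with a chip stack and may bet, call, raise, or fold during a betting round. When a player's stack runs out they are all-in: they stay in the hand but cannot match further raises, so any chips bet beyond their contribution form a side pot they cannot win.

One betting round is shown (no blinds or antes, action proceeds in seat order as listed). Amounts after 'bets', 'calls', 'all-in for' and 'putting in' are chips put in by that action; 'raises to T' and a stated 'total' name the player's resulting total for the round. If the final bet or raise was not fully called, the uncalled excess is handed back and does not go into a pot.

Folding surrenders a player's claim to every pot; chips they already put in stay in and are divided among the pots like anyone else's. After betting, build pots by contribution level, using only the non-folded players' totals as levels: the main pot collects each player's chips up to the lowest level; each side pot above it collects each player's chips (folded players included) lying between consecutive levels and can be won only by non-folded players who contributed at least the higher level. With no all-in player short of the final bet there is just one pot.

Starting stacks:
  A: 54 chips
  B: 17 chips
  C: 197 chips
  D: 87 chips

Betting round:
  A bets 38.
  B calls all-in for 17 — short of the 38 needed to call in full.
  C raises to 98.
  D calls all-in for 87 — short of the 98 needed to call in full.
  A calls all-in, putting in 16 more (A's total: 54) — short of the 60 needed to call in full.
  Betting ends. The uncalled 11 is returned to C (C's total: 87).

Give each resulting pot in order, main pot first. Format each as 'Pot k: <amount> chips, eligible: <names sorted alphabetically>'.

Contributions (after 11 returned to C): A=54, B=17, C=87, D=87
Pot levels (distinct totals of non-folded players): 17, 54, 87
Layer 1-17: 17 each from A, B, C, D = 17*4 = 68 chips; eligible A, B, C, D
Layer 18-54: 37 each from A, C, D = 37*3 = 111 chips; eligible A, C, D
Layer 55-87: 33 each from C, D = 33*2 = 66 chips; eligible C, D

Pot 1: 68 chips, eligible: A, B, C, D
Pot 2: 111 chips, eligible: A, C, D
Pot 3: 66 chips, eligible: C, D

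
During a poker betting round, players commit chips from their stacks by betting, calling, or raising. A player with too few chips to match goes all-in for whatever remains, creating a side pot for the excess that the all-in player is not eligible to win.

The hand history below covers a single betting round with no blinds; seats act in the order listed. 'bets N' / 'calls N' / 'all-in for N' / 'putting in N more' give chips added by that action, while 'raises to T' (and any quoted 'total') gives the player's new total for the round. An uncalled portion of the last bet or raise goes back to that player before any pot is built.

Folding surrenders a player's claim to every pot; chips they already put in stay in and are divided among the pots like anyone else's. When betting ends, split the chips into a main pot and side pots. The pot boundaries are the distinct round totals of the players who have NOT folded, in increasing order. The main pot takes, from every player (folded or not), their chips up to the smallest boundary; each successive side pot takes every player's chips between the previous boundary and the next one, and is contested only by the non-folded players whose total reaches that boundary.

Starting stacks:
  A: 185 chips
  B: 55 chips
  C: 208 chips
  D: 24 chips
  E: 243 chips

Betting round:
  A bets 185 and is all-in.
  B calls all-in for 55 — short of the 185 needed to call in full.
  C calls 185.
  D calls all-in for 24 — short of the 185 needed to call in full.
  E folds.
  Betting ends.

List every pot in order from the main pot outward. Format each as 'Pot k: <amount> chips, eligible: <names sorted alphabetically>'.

Pot 1: 96 chips, eligible: A, B, C, D
Pot 2: 93 chips, eligible: A, B, C
Pot 3: 260 chips, eligible: A, C

Derivation:
Contributions: A=185, B=55, C=185, D=24
Folded: E
Pot levels (distinct totals of non-folded players): 24, 55, 185
Layer 1-24: 24 each from A, B, C, D = 24*4 = 96 chips; eligible A, B, C, D
Layer 25-55: 31 each from A, B, C = 31*3 = 93 chips; eligible A, B, C
Layer 56-185: 130 each from A, C = 130*2 = 260 chips; eligible A, C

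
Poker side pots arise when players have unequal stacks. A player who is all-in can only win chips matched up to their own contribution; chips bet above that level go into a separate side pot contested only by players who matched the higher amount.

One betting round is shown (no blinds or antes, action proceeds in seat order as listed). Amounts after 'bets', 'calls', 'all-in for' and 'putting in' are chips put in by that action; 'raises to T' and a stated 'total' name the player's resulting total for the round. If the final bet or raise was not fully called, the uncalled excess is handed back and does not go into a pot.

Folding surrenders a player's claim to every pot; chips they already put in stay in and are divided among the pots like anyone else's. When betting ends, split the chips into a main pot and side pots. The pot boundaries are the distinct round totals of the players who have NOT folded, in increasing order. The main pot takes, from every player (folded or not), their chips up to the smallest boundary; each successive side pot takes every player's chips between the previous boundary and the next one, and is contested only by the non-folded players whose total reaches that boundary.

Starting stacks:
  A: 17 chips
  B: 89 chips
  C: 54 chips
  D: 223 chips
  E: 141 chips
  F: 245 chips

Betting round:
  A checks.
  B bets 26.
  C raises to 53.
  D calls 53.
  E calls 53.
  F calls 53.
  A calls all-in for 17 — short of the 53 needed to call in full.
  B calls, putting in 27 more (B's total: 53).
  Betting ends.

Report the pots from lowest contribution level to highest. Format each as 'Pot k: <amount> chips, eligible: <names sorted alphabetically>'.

Contributions: A=17, B=53, C=53, D=53, E=53, F=53
Pot levels (distinct totals of non-folded players): 17, 53
Layer 1-17: 17 each from A, B, C, D, E, F = 17*6 = 102 chips; eligible A, B, C, D, E, F
Layer 18-53: 36 each from B, C, D, E, F = 36*5 = 180 chips; eligible B, C, D, E, F

Pot 1: 102 chips, eligible: A, B, C, D, E, F
Pot 2: 180 chips, eligible: B, C, D, E, F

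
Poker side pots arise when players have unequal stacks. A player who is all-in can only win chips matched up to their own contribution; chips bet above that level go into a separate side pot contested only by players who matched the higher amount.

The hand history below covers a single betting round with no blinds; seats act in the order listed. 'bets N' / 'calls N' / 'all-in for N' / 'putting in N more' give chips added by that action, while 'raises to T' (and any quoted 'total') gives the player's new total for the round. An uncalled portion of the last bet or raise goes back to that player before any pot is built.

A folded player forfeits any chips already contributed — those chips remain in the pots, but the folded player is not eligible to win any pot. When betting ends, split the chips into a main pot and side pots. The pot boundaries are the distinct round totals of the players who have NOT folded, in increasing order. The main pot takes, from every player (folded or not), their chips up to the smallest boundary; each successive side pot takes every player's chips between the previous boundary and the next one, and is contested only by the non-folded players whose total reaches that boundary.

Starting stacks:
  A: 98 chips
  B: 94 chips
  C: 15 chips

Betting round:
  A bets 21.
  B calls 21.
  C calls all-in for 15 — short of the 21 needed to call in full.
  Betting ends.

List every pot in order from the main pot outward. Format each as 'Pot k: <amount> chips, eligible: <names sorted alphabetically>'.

Pot 1: 45 chips, eligible: A, B, C
Pot 2: 12 chips, eligible: A, B

Derivation:
Contributions: A=21, B=21, C=15
Pot levels (distinct totals of non-folded players): 15, 21
Layer 1-15: 15 each from A, B, C = 15*3 = 45 chips; eligible A, B, C
Layer 16-21: 6 each from A, B = 6*2 = 12 chips; eligible A, B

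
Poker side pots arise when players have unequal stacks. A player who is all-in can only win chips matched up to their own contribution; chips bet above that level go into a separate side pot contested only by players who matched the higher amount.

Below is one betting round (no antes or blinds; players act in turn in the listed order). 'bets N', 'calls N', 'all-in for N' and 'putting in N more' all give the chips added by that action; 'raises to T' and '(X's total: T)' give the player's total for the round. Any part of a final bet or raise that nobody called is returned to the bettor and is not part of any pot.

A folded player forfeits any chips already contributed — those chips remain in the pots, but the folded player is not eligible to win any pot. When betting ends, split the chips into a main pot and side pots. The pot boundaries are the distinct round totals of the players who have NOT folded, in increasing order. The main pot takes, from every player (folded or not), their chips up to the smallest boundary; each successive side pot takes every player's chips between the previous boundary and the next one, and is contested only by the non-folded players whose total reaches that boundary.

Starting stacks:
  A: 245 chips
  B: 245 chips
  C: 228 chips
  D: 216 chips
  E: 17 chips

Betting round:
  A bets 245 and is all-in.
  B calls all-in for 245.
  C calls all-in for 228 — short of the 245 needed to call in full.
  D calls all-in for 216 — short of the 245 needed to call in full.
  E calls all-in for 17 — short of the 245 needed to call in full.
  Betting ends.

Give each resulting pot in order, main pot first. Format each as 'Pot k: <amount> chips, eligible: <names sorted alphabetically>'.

Contributions: A=245, B=245, C=228, D=216, E=17
Pot levels (distinct totals of non-folded players): 17, 216, 228, 245
Layer 1-17: 17 each from A, B, C, D, E = 17*5 = 85 chips; eligible A, B, C, D, E
Layer 18-216: 199 each from A, B, C, D = 199*4 = 796 chips; eligible A, B, C, D
Layer 217-228: 12 each from A, B, C = 12*3 = 36 chips; eligible A, B, C
Layer 229-245: 17 each from A, B = 17*2 = 34 chips; eligible A, B

Pot 1: 85 chips, eligible: A, B, C, D, E
Pot 2: 796 chips, eligible: A, B, C, D
Pot 3: 36 chips, eligible: A, B, C
Pot 4: 34 chips, eligible: A, B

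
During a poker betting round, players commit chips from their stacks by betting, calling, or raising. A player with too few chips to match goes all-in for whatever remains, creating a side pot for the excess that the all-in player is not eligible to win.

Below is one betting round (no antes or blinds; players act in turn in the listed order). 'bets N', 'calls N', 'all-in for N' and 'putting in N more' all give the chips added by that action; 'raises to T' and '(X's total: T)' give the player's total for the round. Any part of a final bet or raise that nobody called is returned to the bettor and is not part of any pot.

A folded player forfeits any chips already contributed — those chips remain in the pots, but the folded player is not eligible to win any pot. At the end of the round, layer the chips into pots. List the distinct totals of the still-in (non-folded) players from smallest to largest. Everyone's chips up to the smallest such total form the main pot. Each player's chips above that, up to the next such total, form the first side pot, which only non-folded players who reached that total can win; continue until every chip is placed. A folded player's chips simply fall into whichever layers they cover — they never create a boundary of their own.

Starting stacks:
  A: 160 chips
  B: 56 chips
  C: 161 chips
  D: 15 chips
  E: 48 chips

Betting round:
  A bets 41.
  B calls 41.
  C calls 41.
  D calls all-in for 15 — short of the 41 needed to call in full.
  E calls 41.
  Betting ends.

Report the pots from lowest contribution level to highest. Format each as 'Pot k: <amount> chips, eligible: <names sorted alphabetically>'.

Pot 1: 75 chips, eligible: A, B, C, D, E
Pot 2: 104 chips, eligible: A, B, C, E

Derivation:
Contributions: A=41, B=41, C=41, D=15, E=41
Pot levels (distinct totals of non-folded players): 15, 41
Layer 1-15: 15 each from A, B, C, D, E = 15*5 = 75 chips; eligible A, B, C, D, E
Layer 16-41: 26 each from A, B, C, E = 26*4 = 104 chips; eligible A, B, C, E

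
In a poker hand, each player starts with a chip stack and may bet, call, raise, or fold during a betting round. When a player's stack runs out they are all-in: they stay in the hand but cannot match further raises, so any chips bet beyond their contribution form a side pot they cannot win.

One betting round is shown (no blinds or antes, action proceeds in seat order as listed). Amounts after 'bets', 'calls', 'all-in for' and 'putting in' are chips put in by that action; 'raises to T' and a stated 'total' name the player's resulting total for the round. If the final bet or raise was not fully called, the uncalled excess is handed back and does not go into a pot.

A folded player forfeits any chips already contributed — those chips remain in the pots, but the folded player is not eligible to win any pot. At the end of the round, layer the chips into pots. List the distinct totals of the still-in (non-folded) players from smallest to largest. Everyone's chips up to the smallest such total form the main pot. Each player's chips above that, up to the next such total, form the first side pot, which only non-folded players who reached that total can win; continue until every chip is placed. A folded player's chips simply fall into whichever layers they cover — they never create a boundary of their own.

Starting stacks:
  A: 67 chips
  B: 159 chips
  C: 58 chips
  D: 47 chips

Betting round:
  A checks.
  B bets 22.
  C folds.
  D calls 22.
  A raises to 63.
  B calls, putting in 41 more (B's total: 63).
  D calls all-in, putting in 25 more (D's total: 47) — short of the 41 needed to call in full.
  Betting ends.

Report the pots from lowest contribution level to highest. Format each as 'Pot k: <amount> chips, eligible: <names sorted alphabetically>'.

Contributions: A=63, B=63, D=47
Folded: C
Pot levels (distinct totals of non-folded players): 47, 63
Layer 1-47: 47 each from A, B, D = 47*3 = 141 chips; eligible A, B, D
Layer 48-63: 16 each from A, B = 16*2 = 32 chips; eligible A, B

Pot 1: 141 chips, eligible: A, B, D
Pot 2: 32 chips, eligible: A, B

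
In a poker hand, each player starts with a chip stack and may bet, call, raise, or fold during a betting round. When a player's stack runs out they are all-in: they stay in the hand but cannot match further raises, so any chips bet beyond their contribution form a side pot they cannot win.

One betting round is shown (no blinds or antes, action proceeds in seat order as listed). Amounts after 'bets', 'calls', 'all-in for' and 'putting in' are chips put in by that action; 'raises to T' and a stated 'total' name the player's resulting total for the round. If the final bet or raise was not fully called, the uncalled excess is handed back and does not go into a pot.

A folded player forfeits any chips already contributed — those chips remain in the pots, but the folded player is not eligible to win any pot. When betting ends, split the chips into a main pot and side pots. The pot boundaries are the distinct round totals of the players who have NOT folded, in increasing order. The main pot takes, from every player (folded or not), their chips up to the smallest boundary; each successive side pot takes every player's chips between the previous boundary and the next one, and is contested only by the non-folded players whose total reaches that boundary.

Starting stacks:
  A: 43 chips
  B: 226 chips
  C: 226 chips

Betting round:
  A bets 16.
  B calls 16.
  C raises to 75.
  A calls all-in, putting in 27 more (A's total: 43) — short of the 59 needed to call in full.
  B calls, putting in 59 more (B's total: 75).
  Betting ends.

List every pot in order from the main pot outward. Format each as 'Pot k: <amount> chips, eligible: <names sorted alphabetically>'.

Pot 1: 129 chips, eligible: A, B, C
Pot 2: 64 chips, eligible: B, C

Derivation:
Contributions: A=43, B=75, C=75
Pot levels (distinct totals of non-folded players): 43, 75
Layer 1-43: 43 each from A, B, C = 43*3 = 129 chips; eligible A, B, C
Layer 44-75: 32 each from B, C = 32*2 = 64 chips; eligible B, C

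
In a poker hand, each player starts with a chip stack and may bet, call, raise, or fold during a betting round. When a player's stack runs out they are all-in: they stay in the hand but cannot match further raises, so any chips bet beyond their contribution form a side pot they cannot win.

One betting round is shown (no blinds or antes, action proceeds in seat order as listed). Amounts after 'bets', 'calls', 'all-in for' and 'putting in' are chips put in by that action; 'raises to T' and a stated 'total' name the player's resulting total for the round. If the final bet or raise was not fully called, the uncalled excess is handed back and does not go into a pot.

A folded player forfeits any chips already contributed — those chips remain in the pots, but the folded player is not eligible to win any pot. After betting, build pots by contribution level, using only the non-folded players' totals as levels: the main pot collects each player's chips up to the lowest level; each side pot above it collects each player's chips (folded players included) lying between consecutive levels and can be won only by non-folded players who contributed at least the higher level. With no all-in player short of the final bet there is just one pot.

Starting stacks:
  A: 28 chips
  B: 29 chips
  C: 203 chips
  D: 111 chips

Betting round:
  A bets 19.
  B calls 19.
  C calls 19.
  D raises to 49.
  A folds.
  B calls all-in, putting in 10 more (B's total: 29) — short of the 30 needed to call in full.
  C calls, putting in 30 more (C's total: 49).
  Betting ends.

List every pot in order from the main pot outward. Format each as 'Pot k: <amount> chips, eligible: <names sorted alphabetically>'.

Pot 1: 106 chips, eligible: B, C, D
Pot 2: 40 chips, eligible: C, D

Derivation:
Contributions: A=19, B=29, C=49, D=49
Folded: A
Pot levels (distinct totals of non-folded players): 29, 49
Layer 1-29: A 19 + B 29 + C 29 + D 29 = 106 chips; eligible B, C, D
Layer 30-49: 20 each from C, D = 20*2 = 40 chips; eligible C, D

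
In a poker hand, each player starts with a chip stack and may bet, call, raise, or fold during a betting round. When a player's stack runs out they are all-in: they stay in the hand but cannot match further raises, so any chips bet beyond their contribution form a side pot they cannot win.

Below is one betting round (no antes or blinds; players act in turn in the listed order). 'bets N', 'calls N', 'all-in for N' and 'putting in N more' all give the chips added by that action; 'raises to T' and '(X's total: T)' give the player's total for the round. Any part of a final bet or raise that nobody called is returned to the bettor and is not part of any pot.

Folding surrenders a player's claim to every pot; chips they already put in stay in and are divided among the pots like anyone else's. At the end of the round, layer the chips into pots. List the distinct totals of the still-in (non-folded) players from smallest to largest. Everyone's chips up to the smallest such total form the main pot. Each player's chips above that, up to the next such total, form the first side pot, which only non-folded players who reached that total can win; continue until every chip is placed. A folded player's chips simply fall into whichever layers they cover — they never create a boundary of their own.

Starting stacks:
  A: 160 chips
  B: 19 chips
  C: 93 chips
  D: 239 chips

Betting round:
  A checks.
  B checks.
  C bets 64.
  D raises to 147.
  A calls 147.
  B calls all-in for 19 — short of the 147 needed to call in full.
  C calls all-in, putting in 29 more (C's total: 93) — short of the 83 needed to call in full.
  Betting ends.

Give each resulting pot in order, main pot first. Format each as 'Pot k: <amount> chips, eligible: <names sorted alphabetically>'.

Contributions: A=147, B=19, C=93, D=147
Pot levels (distinct totals of non-folded players): 19, 93, 147
Layer 1-19: 19 each from A, B, C, D = 19*4 = 76 chips; eligible A, B, C, D
Layer 20-93: 74 each from A, C, D = 74*3 = 222 chips; eligible A, C, D
Layer 94-147: 54 each from A, D = 54*2 = 108 chips; eligible A, D

Pot 1: 76 chips, eligible: A, B, C, D
Pot 2: 222 chips, eligible: A, C, D
Pot 3: 108 chips, eligible: A, D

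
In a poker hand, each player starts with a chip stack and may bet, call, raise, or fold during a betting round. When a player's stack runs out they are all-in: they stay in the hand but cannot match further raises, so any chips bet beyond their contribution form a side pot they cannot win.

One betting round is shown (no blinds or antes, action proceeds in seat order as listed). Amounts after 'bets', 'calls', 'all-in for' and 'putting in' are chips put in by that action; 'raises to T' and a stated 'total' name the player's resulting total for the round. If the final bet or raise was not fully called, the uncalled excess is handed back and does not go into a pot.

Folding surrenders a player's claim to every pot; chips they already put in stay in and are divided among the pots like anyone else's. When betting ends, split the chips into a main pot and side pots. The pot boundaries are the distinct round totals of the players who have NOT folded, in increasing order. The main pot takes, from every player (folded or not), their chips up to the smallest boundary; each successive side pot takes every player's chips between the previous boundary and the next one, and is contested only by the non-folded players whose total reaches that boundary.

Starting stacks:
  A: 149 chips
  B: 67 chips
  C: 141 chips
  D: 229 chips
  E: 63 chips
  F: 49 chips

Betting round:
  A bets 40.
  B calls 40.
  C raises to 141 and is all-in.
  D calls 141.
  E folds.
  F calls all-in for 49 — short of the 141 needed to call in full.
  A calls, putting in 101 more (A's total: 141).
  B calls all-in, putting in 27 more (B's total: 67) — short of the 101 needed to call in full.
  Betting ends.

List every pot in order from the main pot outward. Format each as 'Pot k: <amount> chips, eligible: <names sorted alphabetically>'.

Contributions: A=141, B=67, C=141, D=141, F=49
Folded: E
Pot levels (distinct totals of non-folded players): 49, 67, 141
Layer 1-49: 49 each from A, B, C, D, F = 49*5 = 245 chips; eligible A, B, C, D, F
Layer 50-67: 18 each from A, B, C, D = 18*4 = 72 chips; eligible A, B, C, D
Layer 68-141: 74 each from A, C, D = 74*3 = 222 chips; eligible A, C, D

Pot 1: 245 chips, eligible: A, B, C, D, F
Pot 2: 72 chips, eligible: A, B, C, D
Pot 3: 222 chips, eligible: A, C, D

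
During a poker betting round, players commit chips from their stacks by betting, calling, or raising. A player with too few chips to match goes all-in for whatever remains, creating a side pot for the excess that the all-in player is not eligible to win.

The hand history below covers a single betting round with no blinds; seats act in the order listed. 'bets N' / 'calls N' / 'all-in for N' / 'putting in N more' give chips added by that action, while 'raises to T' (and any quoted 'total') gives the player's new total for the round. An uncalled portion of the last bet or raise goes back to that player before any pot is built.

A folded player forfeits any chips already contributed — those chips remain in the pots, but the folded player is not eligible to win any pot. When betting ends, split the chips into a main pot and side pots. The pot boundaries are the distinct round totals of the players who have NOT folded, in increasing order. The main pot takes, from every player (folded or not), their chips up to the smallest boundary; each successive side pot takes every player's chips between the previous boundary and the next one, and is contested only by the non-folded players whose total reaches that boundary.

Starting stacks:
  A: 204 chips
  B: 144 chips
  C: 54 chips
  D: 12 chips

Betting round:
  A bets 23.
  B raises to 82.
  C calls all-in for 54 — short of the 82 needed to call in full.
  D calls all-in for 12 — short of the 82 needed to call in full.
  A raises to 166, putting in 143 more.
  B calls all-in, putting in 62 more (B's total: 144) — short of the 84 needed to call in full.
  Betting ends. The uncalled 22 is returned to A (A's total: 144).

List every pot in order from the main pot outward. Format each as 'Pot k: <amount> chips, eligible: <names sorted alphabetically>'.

Contributions (after 22 returned to A): A=144, B=144, C=54, D=12
Pot levels (distinct totals of non-folded players): 12, 54, 144
Layer 1-12: 12 each from A, B, C, D = 12*4 = 48 chips; eligible A, B, C, D
Layer 13-54: 42 each from A, B, C = 42*3 = 126 chips; eligible A, B, C
Layer 55-144: 90 each from A, B = 90*2 = 180 chips; eligible A, B

Pot 1: 48 chips, eligible: A, B, C, D
Pot 2: 126 chips, eligible: A, B, C
Pot 3: 180 chips, eligible: A, B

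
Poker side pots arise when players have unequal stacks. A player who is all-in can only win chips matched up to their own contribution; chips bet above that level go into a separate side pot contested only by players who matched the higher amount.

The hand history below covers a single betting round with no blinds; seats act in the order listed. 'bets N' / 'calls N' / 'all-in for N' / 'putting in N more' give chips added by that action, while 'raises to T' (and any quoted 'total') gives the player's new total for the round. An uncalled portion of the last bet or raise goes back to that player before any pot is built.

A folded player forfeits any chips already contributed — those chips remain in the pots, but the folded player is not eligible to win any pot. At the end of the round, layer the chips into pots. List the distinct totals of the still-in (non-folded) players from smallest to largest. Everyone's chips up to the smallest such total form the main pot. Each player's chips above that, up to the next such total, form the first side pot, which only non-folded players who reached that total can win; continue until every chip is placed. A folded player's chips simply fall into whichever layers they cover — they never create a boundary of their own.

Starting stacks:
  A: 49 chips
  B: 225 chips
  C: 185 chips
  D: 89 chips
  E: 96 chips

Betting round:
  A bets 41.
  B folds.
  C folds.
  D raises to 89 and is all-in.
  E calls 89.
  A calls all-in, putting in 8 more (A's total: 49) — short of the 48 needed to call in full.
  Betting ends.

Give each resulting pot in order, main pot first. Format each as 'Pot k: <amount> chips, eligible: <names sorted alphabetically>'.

Contributions: A=49, D=89, E=89
Folded: B, C
Pot levels (distinct totals of non-folded players): 49, 89
Layer 1-49: 49 each from A, D, E = 49*3 = 147 chips; eligible A, D, E
Layer 50-89: 40 each from D, E = 40*2 = 80 chips; eligible D, E

Pot 1: 147 chips, eligible: A, D, E
Pot 2: 80 chips, eligible: D, E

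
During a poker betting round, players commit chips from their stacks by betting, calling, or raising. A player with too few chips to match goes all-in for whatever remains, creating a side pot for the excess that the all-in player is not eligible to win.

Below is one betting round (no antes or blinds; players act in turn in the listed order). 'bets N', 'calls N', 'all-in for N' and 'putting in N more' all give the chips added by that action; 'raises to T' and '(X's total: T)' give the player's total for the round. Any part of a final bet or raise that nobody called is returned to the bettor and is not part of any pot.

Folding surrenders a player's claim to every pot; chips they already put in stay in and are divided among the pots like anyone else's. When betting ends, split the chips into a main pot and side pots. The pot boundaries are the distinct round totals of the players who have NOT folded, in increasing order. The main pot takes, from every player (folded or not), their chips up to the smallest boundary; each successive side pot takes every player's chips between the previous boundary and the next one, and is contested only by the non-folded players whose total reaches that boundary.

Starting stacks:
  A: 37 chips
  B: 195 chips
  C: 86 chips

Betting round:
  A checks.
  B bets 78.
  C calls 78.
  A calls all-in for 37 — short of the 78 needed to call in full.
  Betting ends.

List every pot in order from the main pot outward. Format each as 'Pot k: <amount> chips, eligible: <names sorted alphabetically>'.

Contributions: A=37, B=78, C=78
Pot levels (distinct totals of non-folded players): 37, 78
Layer 1-37: 37 each from A, B, C = 37*3 = 111 chips; eligible A, B, C
Layer 38-78: 41 each from B, C = 41*2 = 82 chips; eligible B, C

Pot 1: 111 chips, eligible: A, B, C
Pot 2: 82 chips, eligible: B, C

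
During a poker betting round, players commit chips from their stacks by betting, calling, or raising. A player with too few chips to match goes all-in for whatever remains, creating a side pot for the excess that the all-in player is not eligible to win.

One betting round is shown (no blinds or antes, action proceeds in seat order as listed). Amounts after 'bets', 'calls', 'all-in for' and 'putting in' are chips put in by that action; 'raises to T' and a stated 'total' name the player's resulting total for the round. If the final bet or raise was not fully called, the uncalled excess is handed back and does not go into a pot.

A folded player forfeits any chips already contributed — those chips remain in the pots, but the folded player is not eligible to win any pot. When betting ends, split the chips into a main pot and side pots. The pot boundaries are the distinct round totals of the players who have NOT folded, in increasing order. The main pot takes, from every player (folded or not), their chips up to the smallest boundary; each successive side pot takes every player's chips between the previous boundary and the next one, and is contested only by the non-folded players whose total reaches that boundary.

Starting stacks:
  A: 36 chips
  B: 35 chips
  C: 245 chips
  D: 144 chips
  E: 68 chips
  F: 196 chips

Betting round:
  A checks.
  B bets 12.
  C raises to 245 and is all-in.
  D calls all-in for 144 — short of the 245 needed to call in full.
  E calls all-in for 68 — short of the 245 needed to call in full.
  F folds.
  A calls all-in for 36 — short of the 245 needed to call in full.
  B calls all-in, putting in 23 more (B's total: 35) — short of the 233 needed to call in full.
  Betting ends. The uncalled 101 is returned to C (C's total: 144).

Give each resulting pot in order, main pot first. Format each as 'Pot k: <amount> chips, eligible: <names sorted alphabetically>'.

Contributions (after 101 returned to C): A=36, B=35, C=144, D=144, E=68
Folded: F
Pot levels (distinct totals of non-folded players): 35, 36, 68, 144
Layer 1-35: 35 each from A, B, C, D, E = 35*5 = 175 chips; eligible A, B, C, D, E
Layer 36-36: 1 each from A, C, D, E = 1*4 = 4 chips; eligible A, C, D, E
Layer 37-68: 32 each from C, D, E = 32*3 = 96 chips; eligible C, D, E
Layer 69-144: 76 each from C, D = 76*2 = 152 chips; eligible C, D

Pot 1: 175 chips, eligible: A, B, C, D, E
Pot 2: 4 chips, eligible: A, C, D, E
Pot 3: 96 chips, eligible: C, D, E
Pot 4: 152 chips, eligible: C, D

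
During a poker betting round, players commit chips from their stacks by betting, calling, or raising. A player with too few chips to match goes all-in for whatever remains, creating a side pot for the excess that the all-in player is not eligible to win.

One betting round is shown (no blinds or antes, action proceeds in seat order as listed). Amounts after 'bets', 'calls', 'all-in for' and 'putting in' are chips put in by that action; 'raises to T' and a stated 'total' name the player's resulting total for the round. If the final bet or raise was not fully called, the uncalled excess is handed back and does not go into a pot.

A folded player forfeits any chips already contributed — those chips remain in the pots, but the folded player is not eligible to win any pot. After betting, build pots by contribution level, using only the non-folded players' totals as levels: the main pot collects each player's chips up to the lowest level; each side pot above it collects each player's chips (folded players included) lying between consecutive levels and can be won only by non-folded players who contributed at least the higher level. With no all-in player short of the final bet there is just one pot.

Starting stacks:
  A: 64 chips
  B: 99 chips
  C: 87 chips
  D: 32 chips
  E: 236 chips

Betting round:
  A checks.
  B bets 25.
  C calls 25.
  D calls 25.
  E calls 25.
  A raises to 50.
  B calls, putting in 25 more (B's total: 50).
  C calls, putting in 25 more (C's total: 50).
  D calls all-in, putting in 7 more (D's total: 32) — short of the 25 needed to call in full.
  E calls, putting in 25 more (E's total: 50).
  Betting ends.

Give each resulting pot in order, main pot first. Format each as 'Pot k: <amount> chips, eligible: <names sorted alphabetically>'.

Pot 1: 160 chips, eligible: A, B, C, D, E
Pot 2: 72 chips, eligible: A, B, C, E

Derivation:
Contributions: A=50, B=50, C=50, D=32, E=50
Pot levels (distinct totals of non-folded players): 32, 50
Layer 1-32: 32 each from A, B, C, D, E = 32*5 = 160 chips; eligible A, B, C, D, E
Layer 33-50: 18 each from A, B, C, E = 18*4 = 72 chips; eligible A, B, C, E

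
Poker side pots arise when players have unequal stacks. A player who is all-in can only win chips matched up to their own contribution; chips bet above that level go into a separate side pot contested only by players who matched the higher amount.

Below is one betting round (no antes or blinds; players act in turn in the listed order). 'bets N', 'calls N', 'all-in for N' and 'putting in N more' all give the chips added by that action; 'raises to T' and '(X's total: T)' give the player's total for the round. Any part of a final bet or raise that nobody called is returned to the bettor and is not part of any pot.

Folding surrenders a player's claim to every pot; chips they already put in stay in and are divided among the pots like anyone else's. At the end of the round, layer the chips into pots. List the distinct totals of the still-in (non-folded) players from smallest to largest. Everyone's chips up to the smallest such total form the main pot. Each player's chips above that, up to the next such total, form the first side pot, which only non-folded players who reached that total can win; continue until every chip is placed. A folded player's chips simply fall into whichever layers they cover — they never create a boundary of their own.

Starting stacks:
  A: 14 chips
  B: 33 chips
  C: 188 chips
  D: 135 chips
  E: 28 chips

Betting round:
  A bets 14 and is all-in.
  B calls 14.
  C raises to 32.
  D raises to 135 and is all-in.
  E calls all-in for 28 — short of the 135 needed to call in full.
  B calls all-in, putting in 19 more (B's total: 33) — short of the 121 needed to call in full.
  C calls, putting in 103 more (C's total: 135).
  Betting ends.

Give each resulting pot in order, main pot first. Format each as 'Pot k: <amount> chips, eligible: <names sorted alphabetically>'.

Contributions: A=14, B=33, C=135, D=135, E=28
Pot levels (distinct totals of non-folded players): 14, 28, 33, 135
Layer 1-14: 14 each from A, B, C, D, E = 14*5 = 70 chips; eligible A, B, C, D, E
Layer 15-28: 14 each from B, C, D, E = 14*4 = 56 chips; eligible B, C, D, E
Layer 29-33: 5 each from B, C, D = 5*3 = 15 chips; eligible B, C, D
Layer 34-135: 102 each from C, D = 102*2 = 204 chips; eligible C, D

Pot 1: 70 chips, eligible: A, B, C, D, E
Pot 2: 56 chips, eligible: B, C, D, E
Pot 3: 15 chips, eligible: B, C, D
Pot 4: 204 chips, eligible: C, D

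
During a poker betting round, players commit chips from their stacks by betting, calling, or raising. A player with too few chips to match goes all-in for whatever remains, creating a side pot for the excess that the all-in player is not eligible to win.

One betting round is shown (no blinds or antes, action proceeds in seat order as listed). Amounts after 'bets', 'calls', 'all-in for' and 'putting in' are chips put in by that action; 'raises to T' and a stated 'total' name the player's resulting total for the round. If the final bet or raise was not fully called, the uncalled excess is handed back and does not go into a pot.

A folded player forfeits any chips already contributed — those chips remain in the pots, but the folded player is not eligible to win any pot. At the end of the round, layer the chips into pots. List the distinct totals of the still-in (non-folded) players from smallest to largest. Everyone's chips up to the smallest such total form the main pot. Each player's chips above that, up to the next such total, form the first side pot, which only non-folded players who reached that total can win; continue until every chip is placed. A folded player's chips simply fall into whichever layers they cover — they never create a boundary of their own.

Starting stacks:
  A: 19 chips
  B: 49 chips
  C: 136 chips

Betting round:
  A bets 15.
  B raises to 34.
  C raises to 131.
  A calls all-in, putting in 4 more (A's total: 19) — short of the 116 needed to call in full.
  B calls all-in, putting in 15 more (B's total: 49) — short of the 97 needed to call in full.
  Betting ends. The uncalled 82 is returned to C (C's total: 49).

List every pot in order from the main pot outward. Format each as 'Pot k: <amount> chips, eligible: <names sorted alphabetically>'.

Pot 1: 57 chips, eligible: A, B, C
Pot 2: 60 chips, eligible: B, C

Derivation:
Contributions (after 82 returned to C): A=19, B=49, C=49
Pot levels (distinct totals of non-folded players): 19, 49
Layer 1-19: 19 each from A, B, C = 19*3 = 57 chips; eligible A, B, C
Layer 20-49: 30 each from B, C = 30*2 = 60 chips; eligible B, C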